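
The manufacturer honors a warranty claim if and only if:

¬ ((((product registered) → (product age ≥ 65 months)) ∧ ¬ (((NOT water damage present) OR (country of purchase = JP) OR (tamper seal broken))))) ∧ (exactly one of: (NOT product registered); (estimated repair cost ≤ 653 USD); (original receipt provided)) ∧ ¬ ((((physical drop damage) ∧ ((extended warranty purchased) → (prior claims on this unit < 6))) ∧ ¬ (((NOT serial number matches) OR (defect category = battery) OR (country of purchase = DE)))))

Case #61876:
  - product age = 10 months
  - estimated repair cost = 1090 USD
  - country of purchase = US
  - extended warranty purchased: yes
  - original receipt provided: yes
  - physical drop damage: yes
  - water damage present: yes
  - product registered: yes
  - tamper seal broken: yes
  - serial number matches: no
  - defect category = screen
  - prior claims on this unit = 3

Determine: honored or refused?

Atomic conditions:
  product registered: yes → true
  product age ≥ 65 months: 10 ≥ 65 is false
  NOT water damage present: yes → false
  country of purchase = JP: US == JP is false
  tamper seal broken: yes → true
  NOT product registered: yes → false
  estimated repair cost ≤ 653 USD: 1090 ≤ 653 is false
  original receipt provided: yes → true
  physical drop damage: yes → true
  extended warranty purchased: yes → true
  prior claims on this unit < 6: 3 < 6 is true
  NOT serial number matches: no → true
  defect category = battery: screen == battery is false
  country of purchase = DE: US == DE is false
Combine:
[1.1.1] true → false = false
[1.1.2.1] false OR false OR true = true
[1.1.2] NOT true = false
[1.1] false AND false = false
[1] NOT false = true
[2] exactly-one(false, false, true) = true
[3.1.1.2] true → true = true
[3.1.1] true AND true = true
[3.1.2.1] true OR false OR false = true
[3.1.2] NOT true = false
[3.1] true AND false = false
[3] NOT false = true
[root] true AND true AND true = true
Overall: true → honored

Honored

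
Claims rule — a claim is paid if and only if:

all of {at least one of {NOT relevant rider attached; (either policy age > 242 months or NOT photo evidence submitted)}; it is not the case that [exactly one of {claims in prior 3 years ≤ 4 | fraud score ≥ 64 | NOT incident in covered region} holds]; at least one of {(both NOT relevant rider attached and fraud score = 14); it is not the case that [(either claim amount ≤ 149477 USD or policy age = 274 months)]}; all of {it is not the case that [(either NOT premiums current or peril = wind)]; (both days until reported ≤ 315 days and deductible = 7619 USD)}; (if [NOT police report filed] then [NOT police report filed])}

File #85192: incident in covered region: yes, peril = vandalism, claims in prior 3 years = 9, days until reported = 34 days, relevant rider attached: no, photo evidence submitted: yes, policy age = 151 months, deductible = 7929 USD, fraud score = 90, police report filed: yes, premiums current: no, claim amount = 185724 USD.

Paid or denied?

Atomic conditions:
  NOT relevant rider attached: no → true
  policy age > 242 months: 151 > 242 is false
  NOT photo evidence submitted: yes → false
  claims in prior 3 years ≤ 4: 9 ≤ 4 is false
  fraud score ≥ 64: 90 ≥ 64 is true
  NOT incident in covered region: yes → false
  fraud score = 14: 90 == 14 is false
  claim amount ≤ 149477 USD: 185724 ≤ 149477 is false
  policy age = 274 months: 151 == 274 is false
  NOT premiums current: no → true
  peril = wind: vandalism == wind is false
  days until reported ≤ 315 days: 34 ≤ 315 is true
  deductible = 7619 USD: 7929 == 7619 is false
  NOT police report filed: yes → false
Combine:
[1.2] false OR false = false
[1] true OR false = true
[2.1] exactly-one(false, true, false) = true
[2] NOT true = false
[3.1] true AND false = false
[3.2.1] false OR false = false
[3.2] NOT false = true
[3] false OR true = true
[4.1.1] true OR false = true
[4.1] NOT true = false
[4.2] true AND false = false
[4] false AND false = false
[5] false → false (antecedent false ⇒ implication holds) = true
[root] true AND false AND true AND false AND true = false
Overall: false → denied

Denied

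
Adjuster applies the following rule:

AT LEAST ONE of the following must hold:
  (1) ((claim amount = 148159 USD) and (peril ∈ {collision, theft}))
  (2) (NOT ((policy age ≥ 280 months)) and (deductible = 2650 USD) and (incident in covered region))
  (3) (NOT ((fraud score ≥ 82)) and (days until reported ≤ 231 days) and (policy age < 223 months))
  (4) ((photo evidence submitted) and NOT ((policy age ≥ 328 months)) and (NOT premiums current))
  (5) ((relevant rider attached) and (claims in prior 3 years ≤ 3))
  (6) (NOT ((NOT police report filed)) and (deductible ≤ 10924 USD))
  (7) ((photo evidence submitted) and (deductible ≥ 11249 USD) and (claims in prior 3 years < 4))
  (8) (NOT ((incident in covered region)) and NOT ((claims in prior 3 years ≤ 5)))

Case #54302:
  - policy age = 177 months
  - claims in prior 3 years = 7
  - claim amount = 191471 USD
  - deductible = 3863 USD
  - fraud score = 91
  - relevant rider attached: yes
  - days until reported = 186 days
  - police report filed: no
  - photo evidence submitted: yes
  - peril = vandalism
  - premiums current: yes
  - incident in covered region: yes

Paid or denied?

Denied

Atomic conditions:
  claim amount = 148159 USD: 191471 == 148159 is false
  peril ∈ {collision, theft}: vandalism is not in the set → false
  policy age ≥ 280 months: 177 ≥ 280 is false
  deductible = 2650 USD: 3863 == 2650 is false
  incident in covered region: yes → true
  fraud score ≥ 82: 91 ≥ 82 is true
  days until reported ≤ 231 days: 186 ≤ 231 is true
  policy age < 223 months: 177 < 223 is true
  photo evidence submitted: yes → true
  policy age ≥ 328 months: 177 ≥ 328 is false
  NOT premiums current: yes → false
  relevant rider attached: yes → true
  claims in prior 3 years ≤ 3: 7 ≤ 3 is false
  NOT police report filed: no → true
  deductible ≤ 10924 USD: 3863 ≤ 10924 is true
  deductible ≥ 11249 USD: 3863 ≥ 11249 is false
  claims in prior 3 years < 4: 7 < 4 is false
  claims in prior 3 years ≤ 5: 7 ≤ 5 is false
Combine:
[1] false AND false = false
[2.1] NOT false = true
[2] true AND false AND true = false
[3.1] NOT true = false
[3] false AND true AND true = false
[4.2] NOT false = true
[4] true AND true AND false = false
[5] true AND false = false
[6.1] NOT true = false
[6] false AND true = false
[7] true AND false AND false = false
[8.1] NOT true = false
[8.2] NOT false = true
[8] false AND true = false
[root] false OR false OR false OR false OR false OR false OR false OR false = false
Overall: false → denied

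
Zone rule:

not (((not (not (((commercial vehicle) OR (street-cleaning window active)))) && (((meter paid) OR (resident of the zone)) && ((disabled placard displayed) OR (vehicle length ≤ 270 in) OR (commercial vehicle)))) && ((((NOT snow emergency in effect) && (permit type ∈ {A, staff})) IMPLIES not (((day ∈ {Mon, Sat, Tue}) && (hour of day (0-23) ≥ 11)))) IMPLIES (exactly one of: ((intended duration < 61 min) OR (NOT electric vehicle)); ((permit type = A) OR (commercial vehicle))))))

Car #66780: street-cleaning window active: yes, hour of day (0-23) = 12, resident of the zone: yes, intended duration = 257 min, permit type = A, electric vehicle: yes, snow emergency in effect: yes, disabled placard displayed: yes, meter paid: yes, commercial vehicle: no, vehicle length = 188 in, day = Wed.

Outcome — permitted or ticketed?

Ticketed

Atomic conditions:
  commercial vehicle: no → false
  street-cleaning window active: yes → true
  meter paid: yes → true
  resident of the zone: yes → true
  disabled placard displayed: yes → true
  vehicle length ≤ 270 in: 188 ≤ 270 is true
  NOT snow emergency in effect: yes → false
  permit type ∈ {A, staff}: A is in the set → true
  day ∈ {Mon, Sat, Tue}: Wed is not in the set → false
  hour of day (0-23) ≥ 11: 12 ≥ 11 is true
  intended duration < 61 min: 257 < 61 is false
  NOT electric vehicle: yes → false
  permit type = A: A == A is true
Combine:
[1.1.1.1.1] false OR true = true
[1.1.1.1] NOT true = false
[1.1.1] NOT false = true
[1.1.2.1] true OR true = true
[1.1.2.2] true OR true OR false = true
[1.1.2] true AND true = true
[1.1] true AND true = true
[1.2.1.1] false AND true = false
[1.2.1.2.1] false AND true = false
[1.2.1.2] NOT false = true
[1.2.1] false → true (antecedent false ⇒ implication holds) = true
[1.2.2.1] false OR false = false
[1.2.2.2] true OR false = true
[1.2.2] exactly-one(false, true) = true
[1.2] true → true = true
[1] true AND true = true
[root] NOT true = false
Overall: false → ticketed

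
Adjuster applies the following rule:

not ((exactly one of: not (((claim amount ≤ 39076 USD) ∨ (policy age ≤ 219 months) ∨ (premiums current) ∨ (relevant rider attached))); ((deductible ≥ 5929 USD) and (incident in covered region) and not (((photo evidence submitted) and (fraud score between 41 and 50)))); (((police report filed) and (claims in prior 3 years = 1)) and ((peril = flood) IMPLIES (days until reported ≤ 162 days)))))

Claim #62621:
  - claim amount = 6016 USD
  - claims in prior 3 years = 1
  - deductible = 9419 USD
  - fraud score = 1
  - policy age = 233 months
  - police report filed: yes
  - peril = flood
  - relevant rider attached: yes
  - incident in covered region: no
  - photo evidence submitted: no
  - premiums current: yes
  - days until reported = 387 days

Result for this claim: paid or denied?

Paid

Atomic conditions:
  claim amount ≤ 39076 USD: 6016 ≤ 39076 is true
  policy age ≤ 219 months: 233 ≤ 219 is false
  premiums current: yes → true
  relevant rider attached: yes → true
  deductible ≥ 5929 USD: 9419 ≥ 5929 is true
  incident in covered region: no → false
  photo evidence submitted: no → false
  fraud score between 41 and 50: 1 in [41, 50] is false
  police report filed: yes → true
  claims in prior 3 years = 1: 1 == 1 is true
  peril = flood: flood == flood is true
  days until reported ≤ 162 days: 387 ≤ 162 is false
Combine:
[1.1.1] true OR false OR true OR true = true
[1.1] NOT true = false
[1.2.3.1] false AND false = false
[1.2.3] NOT false = true
[1.2] true AND false AND true = false
[1.3.1] true AND true = true
[1.3.2] true → false = false
[1.3] true AND false = false
[1] exactly-one(false, false, false) = false
[root] NOT false = true
Overall: true → paid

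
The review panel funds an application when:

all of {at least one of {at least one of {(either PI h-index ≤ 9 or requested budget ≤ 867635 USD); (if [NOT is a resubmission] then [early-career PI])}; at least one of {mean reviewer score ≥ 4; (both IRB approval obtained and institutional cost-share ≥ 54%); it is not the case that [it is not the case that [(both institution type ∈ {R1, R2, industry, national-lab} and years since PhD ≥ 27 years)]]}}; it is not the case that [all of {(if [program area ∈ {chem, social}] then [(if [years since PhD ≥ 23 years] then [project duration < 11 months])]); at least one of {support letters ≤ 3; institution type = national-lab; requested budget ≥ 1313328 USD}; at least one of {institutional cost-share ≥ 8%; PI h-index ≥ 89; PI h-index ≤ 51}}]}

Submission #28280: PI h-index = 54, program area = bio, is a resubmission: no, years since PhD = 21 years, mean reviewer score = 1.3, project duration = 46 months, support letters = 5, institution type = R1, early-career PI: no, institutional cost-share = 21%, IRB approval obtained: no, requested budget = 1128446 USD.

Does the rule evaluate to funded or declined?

Atomic conditions:
  PI h-index ≤ 9: 54 ≤ 9 is false
  requested budget ≤ 867635 USD: 1128446 ≤ 867635 is false
  NOT is a resubmission: no → true
  early-career PI: no → false
  mean reviewer score ≥ 4: 1.3 ≥ 4 is false
  IRB approval obtained: no → false
  institutional cost-share ≥ 54%: 21 ≥ 54 is false
  institution type ∈ {R1, R2, industry, national-lab}: R1 is in the set → true
  years since PhD ≥ 27 years: 21 ≥ 27 is false
  program area ∈ {chem, social}: bio is not in the set → false
  years since PhD ≥ 23 years: 21 ≥ 23 is false
  project duration < 11 months: 46 < 11 is false
  support letters ≤ 3: 5 ≤ 3 is false
  institution type = national-lab: R1 == national-lab is false
  requested budget ≥ 1313328 USD: 1128446 ≥ 1313328 is false
  institutional cost-share ≥ 8%: 21 ≥ 8 is true
  PI h-index ≥ 89: 54 ≥ 89 is false
  PI h-index ≤ 51: 54 ≤ 51 is false
Combine:
[1.1.1] false OR false = false
[1.1.2] true → false = false
[1.1] false OR false = false
[1.2.2] false AND false = false
[1.2.3.1.1] true AND false = false
[1.2.3.1] NOT false = true
[1.2.3] NOT true = false
[1.2] false OR false OR false = false
[1] false OR false = false
[2.1.1.2] false → false (antecedent false ⇒ implication holds) = true
[2.1.1] false → true (antecedent false ⇒ implication holds) = true
[2.1.2] false OR false OR false = false
[2.1.3] true OR false OR false = true
[2.1] true AND false AND true = false
[2] NOT false = true
[root] false AND true = false
Overall: false → declined

Declined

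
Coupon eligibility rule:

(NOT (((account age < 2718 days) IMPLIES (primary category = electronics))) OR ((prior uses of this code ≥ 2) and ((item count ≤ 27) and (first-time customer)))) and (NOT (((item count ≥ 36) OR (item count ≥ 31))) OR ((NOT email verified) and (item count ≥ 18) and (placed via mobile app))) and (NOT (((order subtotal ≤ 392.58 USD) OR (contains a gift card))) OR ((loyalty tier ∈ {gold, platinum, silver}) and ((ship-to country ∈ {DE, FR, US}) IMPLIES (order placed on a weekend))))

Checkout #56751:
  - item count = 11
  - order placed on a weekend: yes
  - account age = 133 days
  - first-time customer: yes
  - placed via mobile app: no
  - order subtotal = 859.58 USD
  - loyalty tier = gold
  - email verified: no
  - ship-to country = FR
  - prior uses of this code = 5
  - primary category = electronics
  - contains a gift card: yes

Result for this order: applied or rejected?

Applied

Atomic conditions:
  account age < 2718 days: 133 < 2718 is true
  primary category = electronics: electronics == electronics is true
  prior uses of this code ≥ 2: 5 ≥ 2 is true
  item count ≤ 27: 11 ≤ 27 is true
  first-time customer: yes → true
  item count ≥ 36: 11 ≥ 36 is false
  item count ≥ 31: 11 ≥ 31 is false
  NOT email verified: no → true
  item count ≥ 18: 11 ≥ 18 is false
  placed via mobile app: no → false
  order subtotal ≤ 392.58 USD: 859.58 ≤ 392.58 is false
  contains a gift card: yes → true
  loyalty tier ∈ {gold, platinum, silver}: gold is in the set → true
  ship-to country ∈ {DE, FR, US}: FR is in the set → true
  order placed on a weekend: yes → true
Combine:
[1.1.1] true → true = true
[1.1] NOT true = false
[1.2.2] true AND true = true
[1.2] true AND true = true
[1] false OR true = true
[2.1.1] false OR false = false
[2.1] NOT false = true
[2.2] true AND false AND false = false
[2] true OR false = true
[3.1.1] false OR true = true
[3.1] NOT true = false
[3.2.2] true → true = true
[3.2] true AND true = true
[3] false OR true = true
[root] true AND true AND true = true
Overall: true → applied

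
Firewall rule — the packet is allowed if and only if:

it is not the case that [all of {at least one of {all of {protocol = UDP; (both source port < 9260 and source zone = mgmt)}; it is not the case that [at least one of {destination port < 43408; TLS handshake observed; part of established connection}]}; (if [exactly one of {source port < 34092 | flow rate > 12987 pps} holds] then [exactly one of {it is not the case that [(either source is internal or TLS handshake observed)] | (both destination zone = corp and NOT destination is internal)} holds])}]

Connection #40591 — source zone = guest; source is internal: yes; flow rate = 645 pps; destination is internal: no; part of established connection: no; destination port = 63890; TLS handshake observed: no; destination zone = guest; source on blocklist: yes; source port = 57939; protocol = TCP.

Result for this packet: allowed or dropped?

Atomic conditions:
  protocol = UDP: TCP == UDP is false
  source port < 9260: 57939 < 9260 is false
  source zone = mgmt: guest == mgmt is false
  destination port < 43408: 63890 < 43408 is false
  TLS handshake observed: no → false
  part of established connection: no → false
  source port < 34092: 57939 < 34092 is false
  flow rate > 12987 pps: 645 > 12987 is false
  source is internal: yes → true
  destination zone = corp: guest == corp is false
  NOT destination is internal: no → true
Combine:
[1.1.1.2] false AND false = false
[1.1.1] false AND false = false
[1.1.2.1] false OR false OR false = false
[1.1.2] NOT false = true
[1.1] false OR true = true
[1.2.1] exactly-one(false, false) = false
[1.2.2.1.1] true OR false = true
[1.2.2.1] NOT true = false
[1.2.2.2] false AND true = false
[1.2.2] exactly-one(false, false) = false
[1.2] false → false (antecedent false ⇒ implication holds) = true
[1] true AND true = true
[root] NOT true = false
Overall: false → dropped

Dropped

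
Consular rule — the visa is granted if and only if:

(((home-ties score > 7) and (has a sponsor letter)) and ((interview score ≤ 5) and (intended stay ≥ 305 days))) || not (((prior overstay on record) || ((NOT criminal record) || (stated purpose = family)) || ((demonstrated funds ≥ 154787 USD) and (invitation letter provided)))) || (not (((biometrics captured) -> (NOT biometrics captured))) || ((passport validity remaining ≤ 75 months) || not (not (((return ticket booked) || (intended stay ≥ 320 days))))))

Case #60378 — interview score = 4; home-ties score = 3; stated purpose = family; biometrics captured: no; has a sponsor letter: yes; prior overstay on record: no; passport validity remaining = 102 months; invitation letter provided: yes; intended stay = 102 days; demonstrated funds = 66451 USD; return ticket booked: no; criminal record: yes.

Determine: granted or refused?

Refused

Atomic conditions:
  home-ties score > 7: 3 > 7 is false
  has a sponsor letter: yes → true
  interview score ≤ 5: 4 ≤ 5 is true
  intended stay ≥ 305 days: 102 ≥ 305 is false
  prior overstay on record: no → false
  NOT criminal record: yes → false
  stated purpose = family: family == family is true
  demonstrated funds ≥ 154787 USD: 66451 ≥ 154787 is false
  invitation letter provided: yes → true
  biometrics captured: no → false
  NOT biometrics captured: no → true
  passport validity remaining ≤ 75 months: 102 ≤ 75 is false
  return ticket booked: no → false
  intended stay ≥ 320 days: 102 ≥ 320 is false
Combine:
[1.1] false AND true = false
[1.2] true AND false = false
[1] false AND false = false
[2.1.2] false OR true = true
[2.1.3] false AND true = false
[2.1] false OR true OR false = true
[2] NOT true = false
[3.1.1] false → true (antecedent false ⇒ implication holds) = true
[3.1] NOT true = false
[3.2.2.1.1] false OR false = false
[3.2.2.1] NOT false = true
[3.2.2] NOT true = false
[3.2] false OR false = false
[3] false OR false = false
[root] false OR false OR false = false
Overall: false → refused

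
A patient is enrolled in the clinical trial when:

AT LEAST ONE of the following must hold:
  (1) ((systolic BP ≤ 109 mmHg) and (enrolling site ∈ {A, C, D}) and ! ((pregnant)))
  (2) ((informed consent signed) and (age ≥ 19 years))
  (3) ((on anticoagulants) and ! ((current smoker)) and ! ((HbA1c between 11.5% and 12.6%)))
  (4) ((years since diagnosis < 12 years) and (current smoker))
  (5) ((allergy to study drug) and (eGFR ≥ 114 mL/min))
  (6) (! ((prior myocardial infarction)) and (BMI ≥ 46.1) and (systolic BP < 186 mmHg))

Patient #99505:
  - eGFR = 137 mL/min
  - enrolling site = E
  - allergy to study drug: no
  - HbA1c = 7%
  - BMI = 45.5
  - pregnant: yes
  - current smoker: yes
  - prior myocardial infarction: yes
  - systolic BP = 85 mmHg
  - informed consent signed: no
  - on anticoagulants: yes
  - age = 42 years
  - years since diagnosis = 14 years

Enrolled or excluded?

Excluded

Atomic conditions:
  systolic BP ≤ 109 mmHg: 85 ≤ 109 is true
  enrolling site ∈ {A, C, D}: E is not in the set → false
  pregnant: yes → true
  informed consent signed: no → false
  age ≥ 19 years: 42 ≥ 19 is true
  on anticoagulants: yes → true
  current smoker: yes → true
  HbA1c between 11.5% and 12.6%: 7 in [11.5, 12.6] is false
  years since diagnosis < 12 years: 14 < 12 is false
  allergy to study drug: no → false
  eGFR ≥ 114 mL/min: 137 ≥ 114 is true
  prior myocardial infarction: yes → true
  BMI ≥ 46.1: 45.5 ≥ 46.1 is false
  systolic BP < 186 mmHg: 85 < 186 is true
Combine:
[1.3] NOT true = false
[1] true AND false AND false = false
[2] false AND true = false
[3.2] NOT true = false
[3.3] NOT false = true
[3] true AND false AND true = false
[4] false AND true = false
[5] false AND true = false
[6.1] NOT true = false
[6] false AND false AND true = false
[root] false OR false OR false OR false OR false OR false = false
Overall: false → excluded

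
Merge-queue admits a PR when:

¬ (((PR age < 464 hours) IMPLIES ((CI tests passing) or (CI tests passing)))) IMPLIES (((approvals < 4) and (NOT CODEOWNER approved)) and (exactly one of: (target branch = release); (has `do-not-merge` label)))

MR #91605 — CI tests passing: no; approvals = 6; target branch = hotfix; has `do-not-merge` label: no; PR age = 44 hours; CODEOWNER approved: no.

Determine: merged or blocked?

Blocked

Atomic conditions:
  PR age < 464 hours: 44 < 464 is true
  CI tests passing: no → false
  approvals < 4: 6 < 4 is false
  NOT CODEOWNER approved: no → true
  target branch = release: hotfix == release is false
  has `do-not-merge` label: no → false
Combine:
[1.1.2] false OR false = false
[1.1] true → false = false
[1] NOT false = true
[2.1] false AND true = false
[2.2] exactly-one(false, false) = false
[2] false AND false = false
[root] true → false = false
Overall: false → blocked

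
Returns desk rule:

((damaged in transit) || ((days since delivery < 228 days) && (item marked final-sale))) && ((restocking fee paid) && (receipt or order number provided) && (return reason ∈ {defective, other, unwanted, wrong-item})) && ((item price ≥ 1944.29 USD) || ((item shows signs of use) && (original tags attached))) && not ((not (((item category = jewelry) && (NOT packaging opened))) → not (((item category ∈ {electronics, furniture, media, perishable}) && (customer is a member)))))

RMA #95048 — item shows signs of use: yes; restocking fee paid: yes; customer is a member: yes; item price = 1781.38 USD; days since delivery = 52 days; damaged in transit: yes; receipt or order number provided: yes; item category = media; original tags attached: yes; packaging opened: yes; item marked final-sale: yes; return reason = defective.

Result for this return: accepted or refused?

Accepted

Atomic conditions:
  damaged in transit: yes → true
  days since delivery < 228 days: 52 < 228 is true
  item marked final-sale: yes → true
  restocking fee paid: yes → true
  receipt or order number provided: yes → true
  return reason ∈ {defective, other, unwanted, wrong-item}: defective is in the set → true
  item price ≥ 1944.29 USD: 1781.38 ≥ 1944.29 is false
  item shows signs of use: yes → true
  original tags attached: yes → true
  item category = jewelry: media == jewelry is false
  NOT packaging opened: yes → false
  item category ∈ {electronics, furniture, media, perishable}: media is in the set → true
  customer is a member: yes → true
Combine:
[1.2] true AND true = true
[1] true OR true = true
[2] true AND true AND true = true
[3.2] true AND true = true
[3] false OR true = true
[4.1.1.1] false AND false = false
[4.1.1] NOT false = true
[4.1.2.1] true AND true = true
[4.1.2] NOT true = false
[4.1] true → false = false
[4] NOT false = true
[root] true AND true AND true AND true = true
Overall: true → accepted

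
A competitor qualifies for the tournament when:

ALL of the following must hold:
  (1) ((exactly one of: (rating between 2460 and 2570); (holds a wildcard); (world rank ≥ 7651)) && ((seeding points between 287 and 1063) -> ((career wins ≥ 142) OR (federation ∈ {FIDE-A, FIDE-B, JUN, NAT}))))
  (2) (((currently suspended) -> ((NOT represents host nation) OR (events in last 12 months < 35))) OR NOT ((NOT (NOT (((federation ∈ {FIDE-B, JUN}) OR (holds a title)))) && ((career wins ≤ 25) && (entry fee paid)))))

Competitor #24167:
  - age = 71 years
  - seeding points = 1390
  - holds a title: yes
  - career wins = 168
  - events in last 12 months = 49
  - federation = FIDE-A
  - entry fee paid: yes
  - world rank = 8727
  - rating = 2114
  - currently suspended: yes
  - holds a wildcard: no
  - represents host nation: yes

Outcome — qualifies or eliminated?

Atomic conditions:
  rating between 2460 and 2570: 2114 in [2460, 2570] is false
  holds a wildcard: no → false
  world rank ≥ 7651: 8727 ≥ 7651 is true
  seeding points between 287 and 1063: 1390 in [287, 1063] is false
  career wins ≥ 142: 168 ≥ 142 is true
  federation ∈ {FIDE-A, FIDE-B, JUN, NAT}: FIDE-A is in the set → true
  currently suspended: yes → true
  NOT represents host nation: yes → false
  events in last 12 months < 35: 49 < 35 is false
  federation ∈ {FIDE-B, JUN}: FIDE-A is not in the set → false
  holds a title: yes → true
  career wins ≤ 25: 168 ≤ 25 is false
  entry fee paid: yes → true
Combine:
[1.1] exactly-one(false, false, true) = true
[1.2.2] true OR true = true
[1.2] false → true (antecedent false ⇒ implication holds) = true
[1] true AND true = true
[2.1.2] false OR false = false
[2.1] true → false = false
[2.2.1.1.1.1] false OR true = true
[2.2.1.1.1] NOT true = false
[2.2.1.1] NOT false = true
[2.2.1.2] false AND true = false
[2.2.1] true AND false = false
[2.2] NOT false = true
[2] false OR true = true
[root] true AND true = true
Overall: true → qualifies

Qualifies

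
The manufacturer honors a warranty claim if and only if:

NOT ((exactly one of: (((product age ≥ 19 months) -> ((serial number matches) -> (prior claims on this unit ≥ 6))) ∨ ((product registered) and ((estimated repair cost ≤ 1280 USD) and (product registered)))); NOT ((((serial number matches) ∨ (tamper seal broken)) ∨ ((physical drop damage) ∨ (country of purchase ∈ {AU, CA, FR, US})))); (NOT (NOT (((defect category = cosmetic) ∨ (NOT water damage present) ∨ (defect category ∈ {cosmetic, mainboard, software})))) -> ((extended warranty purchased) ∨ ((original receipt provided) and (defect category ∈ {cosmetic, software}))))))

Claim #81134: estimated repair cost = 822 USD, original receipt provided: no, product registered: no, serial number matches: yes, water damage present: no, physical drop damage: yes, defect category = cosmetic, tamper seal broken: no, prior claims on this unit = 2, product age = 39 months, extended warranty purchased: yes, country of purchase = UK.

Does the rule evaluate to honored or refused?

Refused

Atomic conditions:
  product age ≥ 19 months: 39 ≥ 19 is true
  serial number matches: yes → true
  prior claims on this unit ≥ 6: 2 ≥ 6 is false
  product registered: no → false
  estimated repair cost ≤ 1280 USD: 822 ≤ 1280 is true
  tamper seal broken: no → false
  physical drop damage: yes → true
  country of purchase ∈ {AU, CA, FR, US}: UK is not in the set → false
  defect category = cosmetic: cosmetic == cosmetic is true
  NOT water damage present: no → true
  defect category ∈ {cosmetic, mainboard, software}: cosmetic is in the set → true
  extended warranty purchased: yes → true
  original receipt provided: no → false
  defect category ∈ {cosmetic, software}: cosmetic is in the set → true
Combine:
[1.1.1.2] true → false = false
[1.1.1] true → false = false
[1.1.2.2] true AND false = false
[1.1.2] false AND false = false
[1.1] false OR false = false
[1.2.1.1] true OR false = true
[1.2.1.2] true OR false = true
[1.2.1] true OR true = true
[1.2] NOT true = false
[1.3.1.1.1] true OR true OR true = true
[1.3.1.1] NOT true = false
[1.3.1] NOT false = true
[1.3.2.2] false AND true = false
[1.3.2] true OR false = true
[1.3] true → true = true
[1] exactly-one(false, false, true) = true
[root] NOT true = false
Overall: false → refused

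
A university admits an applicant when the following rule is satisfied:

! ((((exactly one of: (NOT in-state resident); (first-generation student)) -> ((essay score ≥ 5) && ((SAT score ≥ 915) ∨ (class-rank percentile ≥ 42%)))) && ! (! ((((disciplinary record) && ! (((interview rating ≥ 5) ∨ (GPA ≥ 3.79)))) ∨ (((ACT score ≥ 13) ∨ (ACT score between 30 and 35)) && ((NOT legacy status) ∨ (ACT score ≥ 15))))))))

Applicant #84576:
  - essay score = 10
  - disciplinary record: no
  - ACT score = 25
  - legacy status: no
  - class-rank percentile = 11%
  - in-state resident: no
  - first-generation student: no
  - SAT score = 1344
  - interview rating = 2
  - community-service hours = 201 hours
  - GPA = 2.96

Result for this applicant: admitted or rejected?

Atomic conditions:
  NOT in-state resident: no → true
  first-generation student: no → false
  essay score ≥ 5: 10 ≥ 5 is true
  SAT score ≥ 915: 1344 ≥ 915 is true
  class-rank percentile ≥ 42%: 11 ≥ 42 is false
  disciplinary record: no → false
  interview rating ≥ 5: 2 ≥ 5 is false
  GPA ≥ 3.79: 2.96 ≥ 3.79 is false
  ACT score ≥ 13: 25 ≥ 13 is true
  ACT score between 30 and 35: 25 in [30, 35] is false
  NOT legacy status: no → true
  ACT score ≥ 15: 25 ≥ 15 is true
Combine:
[1.1.1] exactly-one(true, false) = true
[1.1.2.2] true OR false = true
[1.1.2] true AND true = true
[1.1] true → true = true
[1.2.1.1.1.2.1] false OR false = false
[1.2.1.1.1.2] NOT false = true
[1.2.1.1.1] false AND true = false
[1.2.1.1.2.1] true OR false = true
[1.2.1.1.2.2] true OR true = true
[1.2.1.1.2] true AND true = true
[1.2.1.1] false OR true = true
[1.2.1] NOT true = false
[1.2] NOT false = true
[1] true AND true = true
[root] NOT true = false
Overall: false → rejected

Rejected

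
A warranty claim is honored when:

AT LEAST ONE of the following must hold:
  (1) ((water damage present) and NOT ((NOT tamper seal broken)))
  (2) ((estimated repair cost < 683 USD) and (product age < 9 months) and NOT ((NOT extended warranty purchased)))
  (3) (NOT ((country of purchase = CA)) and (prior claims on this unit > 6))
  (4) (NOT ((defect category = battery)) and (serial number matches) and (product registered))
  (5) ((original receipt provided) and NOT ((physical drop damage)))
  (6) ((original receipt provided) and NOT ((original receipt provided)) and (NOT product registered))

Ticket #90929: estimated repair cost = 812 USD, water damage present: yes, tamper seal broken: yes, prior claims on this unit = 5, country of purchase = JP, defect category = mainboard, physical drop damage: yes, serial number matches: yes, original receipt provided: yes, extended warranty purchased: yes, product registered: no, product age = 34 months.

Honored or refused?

Honored

Atomic conditions:
  water damage present: yes → true
  NOT tamper seal broken: yes → false
  estimated repair cost < 683 USD: 812 < 683 is false
  product age < 9 months: 34 < 9 is false
  NOT extended warranty purchased: yes → false
  country of purchase = CA: JP == CA is false
  prior claims on this unit > 6: 5 > 6 is false
  defect category = battery: mainboard == battery is false
  serial number matches: yes → true
  product registered: no → false
  original receipt provided: yes → true
  physical drop damage: yes → true
  NOT product registered: no → true
Combine:
[1.2] NOT false = true
[1] true AND true = true
[2.3] NOT false = true
[2] false AND false AND true = false
[3.1] NOT false = true
[3] true AND false = false
[4.1] NOT false = true
[4] true AND true AND false = false
[5.2] NOT true = false
[5] true AND false = false
[6.2] NOT true = false
[6] true AND false AND true = false
[root] true OR false OR false OR false OR false OR false = true
Overall: true → honored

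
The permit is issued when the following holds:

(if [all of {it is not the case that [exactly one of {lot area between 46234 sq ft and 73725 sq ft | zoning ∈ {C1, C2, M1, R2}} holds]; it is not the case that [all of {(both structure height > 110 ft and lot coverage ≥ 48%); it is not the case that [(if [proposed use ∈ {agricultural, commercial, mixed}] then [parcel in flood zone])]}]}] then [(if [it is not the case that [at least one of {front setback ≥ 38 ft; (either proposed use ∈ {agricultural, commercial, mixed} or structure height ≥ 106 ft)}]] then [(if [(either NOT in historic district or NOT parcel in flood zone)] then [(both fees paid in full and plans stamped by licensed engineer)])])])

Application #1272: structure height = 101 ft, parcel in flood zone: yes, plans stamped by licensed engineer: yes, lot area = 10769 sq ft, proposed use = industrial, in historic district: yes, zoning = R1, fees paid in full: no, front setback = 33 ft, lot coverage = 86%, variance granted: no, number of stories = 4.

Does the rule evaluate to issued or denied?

Issued

Atomic conditions:
  lot area between 46234 sq ft and 73725 sq ft: 10769 in [46234, 73725] is false
  zoning ∈ {C1, C2, M1, R2}: R1 is not in the set → false
  structure height > 110 ft: 101 > 110 is false
  lot coverage ≥ 48%: 86 ≥ 48 is true
  proposed use ∈ {agricultural, commercial, mixed}: industrial is not in the set → false
  parcel in flood zone: yes → true
  front setback ≥ 38 ft: 33 ≥ 38 is false
  structure height ≥ 106 ft: 101 ≥ 106 is false
  NOT in historic district: yes → false
  NOT parcel in flood zone: yes → false
  fees paid in full: no → false
  plans stamped by licensed engineer: yes → true
Combine:
[1.1.1] exactly-one(false, false) = false
[1.1] NOT false = true
[1.2.1.1] false AND true = false
[1.2.1.2.1] false → true (antecedent false ⇒ implication holds) = true
[1.2.1.2] NOT true = false
[1.2.1] false AND false = false
[1.2] NOT false = true
[1] true AND true = true
[2.1.1.2] false OR false = false
[2.1.1] false OR false = false
[2.1] NOT false = true
[2.2.1] false OR false = false
[2.2.2] false AND true = false
[2.2] false → false (antecedent false ⇒ implication holds) = true
[2] true → true = true
[root] true → true = true
Overall: true → issued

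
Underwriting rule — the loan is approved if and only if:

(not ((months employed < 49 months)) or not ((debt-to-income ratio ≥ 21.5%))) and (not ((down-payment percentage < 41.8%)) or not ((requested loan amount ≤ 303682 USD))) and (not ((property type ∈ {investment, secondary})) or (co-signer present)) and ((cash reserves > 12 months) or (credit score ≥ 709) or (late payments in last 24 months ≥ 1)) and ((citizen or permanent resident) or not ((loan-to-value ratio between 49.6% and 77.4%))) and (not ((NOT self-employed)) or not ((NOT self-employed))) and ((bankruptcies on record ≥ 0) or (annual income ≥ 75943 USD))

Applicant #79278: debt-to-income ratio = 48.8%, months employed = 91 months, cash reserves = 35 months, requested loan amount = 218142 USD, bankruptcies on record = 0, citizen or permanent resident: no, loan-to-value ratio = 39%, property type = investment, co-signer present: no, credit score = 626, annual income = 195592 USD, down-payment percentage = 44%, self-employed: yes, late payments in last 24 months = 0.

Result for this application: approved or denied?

Atomic conditions:
  months employed < 49 months: 91 < 49 is false
  debt-to-income ratio ≥ 21.5%: 48.8 ≥ 21.5 is true
  down-payment percentage < 41.8%: 44 < 41.8 is false
  requested loan amount ≤ 303682 USD: 218142 ≤ 303682 is true
  property type ∈ {investment, secondary}: investment is in the set → true
  co-signer present: no → false
  cash reserves > 12 months: 35 > 12 is true
  credit score ≥ 709: 626 ≥ 709 is false
  late payments in last 24 months ≥ 1: 0 ≥ 1 is false
  citizen or permanent resident: no → false
  loan-to-value ratio between 49.6% and 77.4%: 39 in [49.6, 77.4] is false
  NOT self-employed: yes → false
  bankruptcies on record ≥ 0: 0 ≥ 0 is true
  annual income ≥ 75943 USD: 195592 ≥ 75943 is true
Combine:
[1.1] NOT false = true
[1.2] NOT true = false
[1] true OR false = true
[2.1] NOT false = true
[2.2] NOT true = false
[2] true OR false = true
[3.1] NOT true = false
[3] false OR false = false
[4] true OR false OR false = true
[5.2] NOT false = true
[5] false OR true = true
[6.1] NOT false = true
[6.2] NOT false = true
[6] true OR true = true
[7] true OR true = true
[root] true AND true AND false AND true AND true AND true AND true = false
Overall: false → denied

Denied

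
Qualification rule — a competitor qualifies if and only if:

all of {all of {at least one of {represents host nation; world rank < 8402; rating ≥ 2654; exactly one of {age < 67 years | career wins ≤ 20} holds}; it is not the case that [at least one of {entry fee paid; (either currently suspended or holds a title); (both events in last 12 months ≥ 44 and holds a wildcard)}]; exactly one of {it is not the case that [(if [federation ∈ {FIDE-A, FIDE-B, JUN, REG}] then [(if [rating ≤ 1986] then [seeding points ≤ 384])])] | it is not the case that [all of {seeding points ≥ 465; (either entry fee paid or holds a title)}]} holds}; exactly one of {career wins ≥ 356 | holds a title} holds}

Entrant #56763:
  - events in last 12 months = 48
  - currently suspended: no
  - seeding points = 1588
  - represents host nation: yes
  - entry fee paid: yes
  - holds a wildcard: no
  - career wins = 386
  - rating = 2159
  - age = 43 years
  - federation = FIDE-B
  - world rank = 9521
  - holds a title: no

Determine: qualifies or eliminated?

Eliminated

Atomic conditions:
  represents host nation: yes → true
  world rank < 8402: 9521 < 8402 is false
  rating ≥ 2654: 2159 ≥ 2654 is false
  age < 67 years: 43 < 67 is true
  career wins ≤ 20: 386 ≤ 20 is false
  entry fee paid: yes → true
  currently suspended: no → false
  holds a title: no → false
  events in last 12 months ≥ 44: 48 ≥ 44 is true
  holds a wildcard: no → false
  federation ∈ {FIDE-A, FIDE-B, JUN, REG}: FIDE-B is in the set → true
  rating ≤ 1986: 2159 ≤ 1986 is false
  seeding points ≤ 384: 1588 ≤ 384 is false
  seeding points ≥ 465: 1588 ≥ 465 is true
  career wins ≥ 356: 386 ≥ 356 is true
Combine:
[1.1.4] exactly-one(true, false) = true
[1.1] true OR false OR false OR true = true
[1.2.1.2] false OR false = false
[1.2.1.3] true AND false = false
[1.2.1] true OR false OR false = true
[1.2] NOT true = false
[1.3.1.1.2] false → false (antecedent false ⇒ implication holds) = true
[1.3.1.1] true → true = true
[1.3.1] NOT true = false
[1.3.2.1.2] true OR false = true
[1.3.2.1] true AND true = true
[1.3.2] NOT true = false
[1.3] exactly-one(false, false) = false
[1] true AND false AND false = false
[2] exactly-one(true, false) = true
[root] false AND true = false
Overall: false → eliminated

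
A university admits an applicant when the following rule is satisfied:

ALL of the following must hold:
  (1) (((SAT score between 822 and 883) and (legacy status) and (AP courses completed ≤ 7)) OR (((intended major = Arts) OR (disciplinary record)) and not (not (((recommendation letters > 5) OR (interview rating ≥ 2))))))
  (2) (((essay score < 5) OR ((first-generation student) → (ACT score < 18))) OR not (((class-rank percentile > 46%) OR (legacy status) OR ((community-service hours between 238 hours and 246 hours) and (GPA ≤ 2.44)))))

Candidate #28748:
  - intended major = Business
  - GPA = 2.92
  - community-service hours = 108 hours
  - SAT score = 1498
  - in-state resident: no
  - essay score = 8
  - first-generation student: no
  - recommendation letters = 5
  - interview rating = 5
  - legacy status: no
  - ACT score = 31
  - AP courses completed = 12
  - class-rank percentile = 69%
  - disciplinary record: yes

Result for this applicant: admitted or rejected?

Admitted

Atomic conditions:
  SAT score between 822 and 883: 1498 in [822, 883] is false
  legacy status: no → false
  AP courses completed ≤ 7: 12 ≤ 7 is false
  intended major = Arts: Business == Arts is false
  disciplinary record: yes → true
  recommendation letters > 5: 5 > 5 is false
  interview rating ≥ 2: 5 ≥ 2 is true
  essay score < 5: 8 < 5 is false
  first-generation student: no → false
  ACT score < 18: 31 < 18 is false
  class-rank percentile > 46%: 69 > 46 is true
  community-service hours between 238 hours and 246 hours: 108 in [238, 246] is false
  GPA ≤ 2.44: 2.92 ≤ 2.44 is false
Combine:
[1.1] false AND false AND false = false
[1.2.1] false OR true = true
[1.2.2.1.1] false OR true = true
[1.2.2.1] NOT true = false
[1.2.2] NOT false = true
[1.2] true AND true = true
[1] false OR true = true
[2.1.2] false → false (antecedent false ⇒ implication holds) = true
[2.1] false OR true = true
[2.2.1.3] false AND false = false
[2.2.1] true OR false OR false = true
[2.2] NOT true = false
[2] true OR false = true
[root] true AND true = true
Overall: true → admitted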